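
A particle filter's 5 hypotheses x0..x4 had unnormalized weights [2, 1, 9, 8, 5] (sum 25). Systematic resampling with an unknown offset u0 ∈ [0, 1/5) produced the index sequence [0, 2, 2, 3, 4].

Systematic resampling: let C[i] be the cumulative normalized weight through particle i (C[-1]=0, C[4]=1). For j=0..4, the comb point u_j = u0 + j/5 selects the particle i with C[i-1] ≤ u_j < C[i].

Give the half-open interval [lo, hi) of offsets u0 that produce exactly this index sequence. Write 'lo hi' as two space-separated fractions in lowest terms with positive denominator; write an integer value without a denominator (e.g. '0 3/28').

C = [2/25, 3/25, 12/25, 4/5, 1]
j=0 picked index 0: u0 ∈ [0, 2/25)
j=1 picked index 2: u0 ∈ [-2/25, 7/25)
j=2 picked index 2: u0 ∈ [-7/25, 2/25)
j=3 picked index 3: u0 ∈ [-3/25, 1/5)
j=4 picked index 4: u0 ∈ [0, 1/5)
intersection: [0, 2/25)

0 2/25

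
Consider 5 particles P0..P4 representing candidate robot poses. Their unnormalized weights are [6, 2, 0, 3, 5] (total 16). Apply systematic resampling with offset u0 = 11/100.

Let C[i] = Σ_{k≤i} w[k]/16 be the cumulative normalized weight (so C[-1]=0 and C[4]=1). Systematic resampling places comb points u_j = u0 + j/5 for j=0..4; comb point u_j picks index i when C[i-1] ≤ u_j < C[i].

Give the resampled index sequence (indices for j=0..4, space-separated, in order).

C = [3/8, 1/2, 1/2, 11/16, 1]
j=0: u_0=11/100 ∈ [0, 3/8) → index 0
j=1: u_1=31/100 ∈ [0, 3/8) → index 0
j=2: u_2=51/100 ∈ [1/2, 11/16) → index 3
j=3: u_3=71/100 ∈ [11/16, 1) → index 4
j=4: u_4=91/100 ∈ [11/16, 1) → index 4

0 0 3 4 4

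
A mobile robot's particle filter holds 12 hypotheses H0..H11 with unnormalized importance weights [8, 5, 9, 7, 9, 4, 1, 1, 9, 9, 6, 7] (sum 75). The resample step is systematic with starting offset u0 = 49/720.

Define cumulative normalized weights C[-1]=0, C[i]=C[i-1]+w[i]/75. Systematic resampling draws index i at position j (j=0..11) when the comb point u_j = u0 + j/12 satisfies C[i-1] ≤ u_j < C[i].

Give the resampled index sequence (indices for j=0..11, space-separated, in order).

C = [8/75, 13/75, 22/75, 29/75, 38/75, 14/25, 43/75, 44/75, 53/75, 62/75, 68/75, 1]
j=0: u_0=49/720 ∈ [0, 8/75) → index 0
j=1: u_1=109/720 ∈ [8/75, 13/75) → index 1
j=2: u_2=169/720 ∈ [13/75, 22/75) → index 2
j=3: u_3=229/720 ∈ [22/75, 29/75) → index 3
j=4: u_4=289/720 ∈ [29/75, 38/75) → index 4
j=5: u_5=349/720 ∈ [29/75, 38/75) → index 4
j=6: u_6=409/720 ∈ [14/25, 43/75) → index 6
j=7: u_7=469/720 ∈ [44/75, 53/75) → index 8
j=8: u_8=529/720 ∈ [53/75, 62/75) → index 9
j=9: u_9=589/720 ∈ [53/75, 62/75) → index 9
j=10: u_10=649/720 ∈ [62/75, 68/75) → index 10
j=11: u_11=709/720 ∈ [68/75, 1) → index 11

0 1 2 3 4 4 6 8 9 9 10 11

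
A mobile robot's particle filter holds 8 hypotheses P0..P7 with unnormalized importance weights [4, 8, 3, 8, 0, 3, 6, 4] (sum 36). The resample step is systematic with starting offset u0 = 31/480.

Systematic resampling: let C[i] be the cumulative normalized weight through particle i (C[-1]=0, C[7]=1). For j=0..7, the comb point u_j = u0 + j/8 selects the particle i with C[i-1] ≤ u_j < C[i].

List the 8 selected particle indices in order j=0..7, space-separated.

0 1 1 3 3 5 6 7

C = [1/9, 1/3, 5/12, 23/36, 23/36, 13/18, 8/9, 1]
j=0: u_0=31/480 ∈ [0, 1/9) → index 0
j=1: u_1=91/480 ∈ [1/9, 1/3) → index 1
j=2: u_2=151/480 ∈ [1/9, 1/3) → index 1
j=3: u_3=211/480 ∈ [5/12, 23/36) → index 3
j=4: u_4=271/480 ∈ [5/12, 23/36) → index 3
j=5: u_5=331/480 ∈ [23/36, 13/18) → index 5
j=6: u_6=391/480 ∈ [13/18, 8/9) → index 6
j=7: u_7=451/480 ∈ [8/9, 1) → index 7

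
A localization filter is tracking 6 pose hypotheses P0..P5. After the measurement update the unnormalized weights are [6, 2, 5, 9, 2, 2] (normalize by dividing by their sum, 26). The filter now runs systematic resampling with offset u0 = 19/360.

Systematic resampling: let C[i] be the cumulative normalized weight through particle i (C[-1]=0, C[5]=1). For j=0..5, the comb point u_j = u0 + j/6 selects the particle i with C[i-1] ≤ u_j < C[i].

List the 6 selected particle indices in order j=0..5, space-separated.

C = [3/13, 4/13, 1/2, 11/13, 12/13, 1]
j=0: u_0=19/360 ∈ [0, 3/13) → index 0
j=1: u_1=79/360 ∈ [0, 3/13) → index 0
j=2: u_2=139/360 ∈ [4/13, 1/2) → index 2
j=3: u_3=199/360 ∈ [1/2, 11/13) → index 3
j=4: u_4=259/360 ∈ [1/2, 11/13) → index 3
j=5: u_5=319/360 ∈ [11/13, 12/13) → index 4

0 0 2 3 3 4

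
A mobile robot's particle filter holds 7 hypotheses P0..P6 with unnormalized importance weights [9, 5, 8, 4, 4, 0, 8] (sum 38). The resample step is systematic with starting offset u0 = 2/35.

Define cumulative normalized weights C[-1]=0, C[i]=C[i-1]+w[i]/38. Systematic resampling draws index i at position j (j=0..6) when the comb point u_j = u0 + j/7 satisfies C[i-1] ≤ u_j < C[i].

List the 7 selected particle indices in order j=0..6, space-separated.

0 0 1 2 3 4 6

C = [9/38, 7/19, 11/19, 13/19, 15/19, 15/19, 1]
j=0: u_0=2/35 ∈ [0, 9/38) → index 0
j=1: u_1=1/5 ∈ [0, 9/38) → index 0
j=2: u_2=12/35 ∈ [9/38, 7/19) → index 1
j=3: u_3=17/35 ∈ [7/19, 11/19) → index 2
j=4: u_4=22/35 ∈ [11/19, 13/19) → index 3
j=5: u_5=27/35 ∈ [13/19, 15/19) → index 4
j=6: u_6=32/35 ∈ [15/19, 1) → index 6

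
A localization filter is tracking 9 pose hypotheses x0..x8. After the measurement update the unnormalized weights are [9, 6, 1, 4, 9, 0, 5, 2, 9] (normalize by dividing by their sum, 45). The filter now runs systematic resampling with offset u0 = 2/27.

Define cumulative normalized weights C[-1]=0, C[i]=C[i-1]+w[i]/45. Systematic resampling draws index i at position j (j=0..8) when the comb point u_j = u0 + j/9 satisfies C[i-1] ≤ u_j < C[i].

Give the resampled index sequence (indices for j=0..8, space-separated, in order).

C = [1/5, 1/3, 16/45, 4/9, 29/45, 29/45, 34/45, 4/5, 1]
j=0: u_0=2/27 ∈ [0, 1/5) → index 0
j=1: u_1=5/27 ∈ [0, 1/5) → index 0
j=2: u_2=8/27 ∈ [1/5, 1/3) → index 1
j=3: u_3=11/27 ∈ [16/45, 4/9) → index 3
j=4: u_4=14/27 ∈ [4/9, 29/45) → index 4
j=5: u_5=17/27 ∈ [4/9, 29/45) → index 4
j=6: u_6=20/27 ∈ [29/45, 34/45) → index 6
j=7: u_7=23/27 ∈ [4/5, 1) → index 8
j=8: u_8=26/27 ∈ [4/5, 1) → index 8

0 0 1 3 4 4 6 8 8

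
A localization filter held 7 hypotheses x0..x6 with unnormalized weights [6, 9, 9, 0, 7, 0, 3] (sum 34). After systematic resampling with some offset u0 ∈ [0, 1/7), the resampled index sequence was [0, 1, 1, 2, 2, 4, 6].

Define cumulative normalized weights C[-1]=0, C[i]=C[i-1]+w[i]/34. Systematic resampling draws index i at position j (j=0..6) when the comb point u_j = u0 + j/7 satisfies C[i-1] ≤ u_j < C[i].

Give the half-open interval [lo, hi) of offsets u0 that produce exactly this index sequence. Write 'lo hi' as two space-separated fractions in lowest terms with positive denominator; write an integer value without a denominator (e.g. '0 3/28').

C = [3/17, 15/34, 12/17, 12/17, 31/34, 31/34, 1]
j=0 picked index 0: u0 ∈ [0, 3/17)
j=1 picked index 1: u0 ∈ [4/119, 71/238)
j=2 picked index 1: u0 ∈ [-13/119, 37/238)
j=3 picked index 2: u0 ∈ [3/238, 33/119)
j=4 picked index 2: u0 ∈ [-31/238, 16/119)
j=5 picked index 4: u0 ∈ [-1/119, 47/238)
j=6 picked index 6: u0 ∈ [13/238, 1/7)
intersection: [13/238, 16/119)

13/238 16/119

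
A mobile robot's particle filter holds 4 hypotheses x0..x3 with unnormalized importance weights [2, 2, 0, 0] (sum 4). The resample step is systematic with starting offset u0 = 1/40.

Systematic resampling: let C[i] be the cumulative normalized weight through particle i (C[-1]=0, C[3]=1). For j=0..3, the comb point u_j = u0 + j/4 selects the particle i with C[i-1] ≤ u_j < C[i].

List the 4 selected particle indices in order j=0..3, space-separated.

C = [1/2, 1, 1, 1]
j=0: u_0=1/40 ∈ [0, 1/2) → index 0
j=1: u_1=11/40 ∈ [0, 1/2) → index 0
j=2: u_2=21/40 ∈ [1/2, 1) → index 1
j=3: u_3=31/40 ∈ [1/2, 1) → index 1

0 0 1 1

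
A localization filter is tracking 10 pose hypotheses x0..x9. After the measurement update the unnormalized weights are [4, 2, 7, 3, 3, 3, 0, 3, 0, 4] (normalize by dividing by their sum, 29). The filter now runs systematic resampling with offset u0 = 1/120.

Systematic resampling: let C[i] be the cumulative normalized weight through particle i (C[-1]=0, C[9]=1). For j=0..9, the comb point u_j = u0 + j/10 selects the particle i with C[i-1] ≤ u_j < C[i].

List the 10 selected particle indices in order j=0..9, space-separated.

C = [4/29, 6/29, 13/29, 16/29, 19/29, 22/29, 22/29, 25/29, 25/29, 1]
j=0: u_0=1/120 ∈ [0, 4/29) → index 0
j=1: u_1=13/120 ∈ [0, 4/29) → index 0
j=2: u_2=5/24 ∈ [6/29, 13/29) → index 2
j=3: u_3=37/120 ∈ [6/29, 13/29) → index 2
j=4: u_4=49/120 ∈ [6/29, 13/29) → index 2
j=5: u_5=61/120 ∈ [13/29, 16/29) → index 3
j=6: u_6=73/120 ∈ [16/29, 19/29) → index 4
j=7: u_7=17/24 ∈ [19/29, 22/29) → index 5
j=8: u_8=97/120 ∈ [22/29, 25/29) → index 7
j=9: u_9=109/120 ∈ [25/29, 1) → index 9

0 0 2 2 2 3 4 5 7 9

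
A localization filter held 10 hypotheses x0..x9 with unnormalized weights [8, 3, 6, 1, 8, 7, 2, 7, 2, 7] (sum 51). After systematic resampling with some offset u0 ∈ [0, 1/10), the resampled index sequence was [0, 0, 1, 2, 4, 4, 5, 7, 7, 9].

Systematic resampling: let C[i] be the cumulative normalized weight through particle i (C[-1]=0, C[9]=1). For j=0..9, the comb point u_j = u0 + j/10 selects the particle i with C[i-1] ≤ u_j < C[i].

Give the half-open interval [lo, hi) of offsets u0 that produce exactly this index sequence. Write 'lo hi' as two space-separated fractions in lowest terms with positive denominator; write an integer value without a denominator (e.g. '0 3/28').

C = [8/51, 11/51, 1/3, 6/17, 26/51, 11/17, 35/51, 14/17, 44/51, 1]
j=0 picked index 0: u0 ∈ [0, 8/51)
j=1 picked index 0: u0 ∈ [-1/10, 29/510)
j=2 picked index 1: u0 ∈ [-11/255, 4/255)
j=3 picked index 2: u0 ∈ [-43/510, 1/30)
j=4 picked index 4: u0 ∈ [-4/85, 28/255)
j=5 picked index 4: u0 ∈ [-5/34, 1/102)
j=6 picked index 5: u0 ∈ [-23/255, 4/85)
j=7 picked index 7: u0 ∈ [-7/510, 21/170)
j=8 picked index 7: u0 ∈ [-29/255, 2/85)
j=9 picked index 9: u0 ∈ [-19/510, 1/10)
intersection: [0, 1/102)

0 1/102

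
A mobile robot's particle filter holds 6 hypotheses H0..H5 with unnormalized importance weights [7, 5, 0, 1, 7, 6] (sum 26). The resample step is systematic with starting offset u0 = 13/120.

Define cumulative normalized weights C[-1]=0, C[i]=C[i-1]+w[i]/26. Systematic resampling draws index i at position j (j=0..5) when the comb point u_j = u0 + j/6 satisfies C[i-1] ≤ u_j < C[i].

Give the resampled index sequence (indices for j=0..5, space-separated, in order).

C = [7/26, 6/13, 6/13, 1/2, 10/13, 1]
j=0: u_0=13/120 ∈ [0, 7/26) → index 0
j=1: u_1=11/40 ∈ [7/26, 6/13) → index 1
j=2: u_2=53/120 ∈ [7/26, 6/13) → index 1
j=3: u_3=73/120 ∈ [1/2, 10/13) → index 4
j=4: u_4=31/40 ∈ [10/13, 1) → index 5
j=5: u_5=113/120 ∈ [10/13, 1) → index 5

0 1 1 4 5 5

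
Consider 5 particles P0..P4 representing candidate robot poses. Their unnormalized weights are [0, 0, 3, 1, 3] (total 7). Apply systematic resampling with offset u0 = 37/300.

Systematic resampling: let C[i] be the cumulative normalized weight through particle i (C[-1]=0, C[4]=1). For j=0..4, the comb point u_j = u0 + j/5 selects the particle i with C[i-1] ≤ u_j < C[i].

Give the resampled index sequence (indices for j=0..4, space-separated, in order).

2 2 3 4 4

C = [0, 0, 3/7, 4/7, 1]
j=0: u_0=37/300 ∈ [0, 3/7) → index 2
j=1: u_1=97/300 ∈ [0, 3/7) → index 2
j=2: u_2=157/300 ∈ [3/7, 4/7) → index 3
j=3: u_3=217/300 ∈ [4/7, 1) → index 4
j=4: u_4=277/300 ∈ [4/7, 1) → index 4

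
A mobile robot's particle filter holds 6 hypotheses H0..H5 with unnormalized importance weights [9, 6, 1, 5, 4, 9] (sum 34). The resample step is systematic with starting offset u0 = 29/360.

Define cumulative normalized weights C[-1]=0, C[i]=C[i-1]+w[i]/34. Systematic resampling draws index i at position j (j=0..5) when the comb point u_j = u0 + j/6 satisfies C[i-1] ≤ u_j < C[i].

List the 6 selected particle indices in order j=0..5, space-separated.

C = [9/34, 15/34, 8/17, 21/34, 25/34, 1]
j=0: u_0=29/360 ∈ [0, 9/34) → index 0
j=1: u_1=89/360 ∈ [0, 9/34) → index 0
j=2: u_2=149/360 ∈ [9/34, 15/34) → index 1
j=3: u_3=209/360 ∈ [8/17, 21/34) → index 3
j=4: u_4=269/360 ∈ [25/34, 1) → index 5
j=5: u_5=329/360 ∈ [25/34, 1) → index 5

0 0 1 3 5 5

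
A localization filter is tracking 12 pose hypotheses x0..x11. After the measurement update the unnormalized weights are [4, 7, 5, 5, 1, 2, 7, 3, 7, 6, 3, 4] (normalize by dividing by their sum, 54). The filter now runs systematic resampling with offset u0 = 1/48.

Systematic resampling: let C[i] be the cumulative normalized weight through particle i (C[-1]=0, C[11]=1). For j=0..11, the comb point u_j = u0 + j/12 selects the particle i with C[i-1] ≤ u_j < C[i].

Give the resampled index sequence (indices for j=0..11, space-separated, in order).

0 1 1 2 3 5 6 7 8 9 9 11

C = [2/27, 11/54, 8/27, 7/18, 11/27, 4/9, 31/54, 17/27, 41/54, 47/54, 25/27, 1]
j=0: u_0=1/48 ∈ [0, 2/27) → index 0
j=1: u_1=5/48 ∈ [2/27, 11/54) → index 1
j=2: u_2=3/16 ∈ [2/27, 11/54) → index 1
j=3: u_3=13/48 ∈ [11/54, 8/27) → index 2
j=4: u_4=17/48 ∈ [8/27, 7/18) → index 3
j=5: u_5=7/16 ∈ [11/27, 4/9) → index 5
j=6: u_6=25/48 ∈ [4/9, 31/54) → index 6
j=7: u_7=29/48 ∈ [31/54, 17/27) → index 7
j=8: u_8=11/16 ∈ [17/27, 41/54) → index 8
j=9: u_9=37/48 ∈ [41/54, 47/54) → index 9
j=10: u_10=41/48 ∈ [41/54, 47/54) → index 9
j=11: u_11=15/16 ∈ [25/27, 1) → index 11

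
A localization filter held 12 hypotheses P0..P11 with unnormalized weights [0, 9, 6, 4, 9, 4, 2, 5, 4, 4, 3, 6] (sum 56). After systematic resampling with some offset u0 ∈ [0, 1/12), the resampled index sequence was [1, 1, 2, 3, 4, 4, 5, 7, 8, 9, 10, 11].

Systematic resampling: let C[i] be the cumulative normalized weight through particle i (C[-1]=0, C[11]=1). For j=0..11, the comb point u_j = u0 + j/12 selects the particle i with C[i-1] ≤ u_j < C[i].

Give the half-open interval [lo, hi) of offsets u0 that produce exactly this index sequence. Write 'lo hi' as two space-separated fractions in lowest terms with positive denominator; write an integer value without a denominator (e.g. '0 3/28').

5/168 5/84

C = [0, 9/56, 15/56, 19/56, 1/2, 4/7, 17/28, 39/56, 43/56, 47/56, 25/28, 1]
j=0 picked index 1: u0 ∈ [0, 9/56)
j=1 picked index 1: u0 ∈ [-1/12, 13/168)
j=2 picked index 2: u0 ∈ [-1/168, 17/168)
j=3 picked index 3: u0 ∈ [1/56, 5/56)
j=4 picked index 4: u0 ∈ [1/168, 1/6)
j=5 picked index 4: u0 ∈ [-13/168, 1/12)
j=6 picked index 5: u0 ∈ [0, 1/14)
j=7 picked index 7: u0 ∈ [1/42, 19/168)
j=8 picked index 8: u0 ∈ [5/168, 17/168)
j=9 picked index 9: u0 ∈ [1/56, 5/56)
j=10 picked index 10: u0 ∈ [1/168, 5/84)
j=11 picked index 11: u0 ∈ [-1/42, 1/12)
intersection: [5/168, 5/84)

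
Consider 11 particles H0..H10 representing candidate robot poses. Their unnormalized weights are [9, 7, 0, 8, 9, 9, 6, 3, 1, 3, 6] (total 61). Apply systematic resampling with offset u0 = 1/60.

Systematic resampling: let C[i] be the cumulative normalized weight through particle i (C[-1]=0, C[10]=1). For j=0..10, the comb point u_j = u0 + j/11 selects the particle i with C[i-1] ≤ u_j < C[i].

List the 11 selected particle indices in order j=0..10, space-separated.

0 0 1 3 3 4 5 5 6 7 10

C = [9/61, 16/61, 16/61, 24/61, 33/61, 42/61, 48/61, 51/61, 52/61, 55/61, 1]
j=0: u_0=1/60 ∈ [0, 9/61) → index 0
j=1: u_1=71/660 ∈ [0, 9/61) → index 0
j=2: u_2=131/660 ∈ [9/61, 16/61) → index 1
j=3: u_3=191/660 ∈ [16/61, 24/61) → index 3
j=4: u_4=251/660 ∈ [16/61, 24/61) → index 3
j=5: u_5=311/660 ∈ [24/61, 33/61) → index 4
j=6: u_6=371/660 ∈ [33/61, 42/61) → index 5
j=7: u_7=431/660 ∈ [33/61, 42/61) → index 5
j=8: u_8=491/660 ∈ [42/61, 48/61) → index 6
j=9: u_9=551/660 ∈ [48/61, 51/61) → index 7
j=10: u_10=611/660 ∈ [55/61, 1) → index 10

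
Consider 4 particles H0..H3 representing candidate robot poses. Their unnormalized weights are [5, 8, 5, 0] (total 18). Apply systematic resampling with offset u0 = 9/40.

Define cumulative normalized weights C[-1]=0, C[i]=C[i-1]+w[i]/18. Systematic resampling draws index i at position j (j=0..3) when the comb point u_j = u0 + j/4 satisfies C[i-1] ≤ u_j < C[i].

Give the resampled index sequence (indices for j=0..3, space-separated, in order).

C = [5/18, 13/18, 1, 1]
j=0: u_0=9/40 ∈ [0, 5/18) → index 0
j=1: u_1=19/40 ∈ [5/18, 13/18) → index 1
j=2: u_2=29/40 ∈ [13/18, 1) → index 2
j=3: u_3=39/40 ∈ [13/18, 1) → index 2

0 1 2 2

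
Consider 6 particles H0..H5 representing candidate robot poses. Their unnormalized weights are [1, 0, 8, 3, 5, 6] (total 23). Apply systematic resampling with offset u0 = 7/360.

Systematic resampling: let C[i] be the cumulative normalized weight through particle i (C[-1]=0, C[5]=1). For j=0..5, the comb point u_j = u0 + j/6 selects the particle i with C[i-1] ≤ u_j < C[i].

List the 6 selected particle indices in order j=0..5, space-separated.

0 2 2 3 4 5

C = [1/23, 1/23, 9/23, 12/23, 17/23, 1]
j=0: u_0=7/360 ∈ [0, 1/23) → index 0
j=1: u_1=67/360 ∈ [1/23, 9/23) → index 2
j=2: u_2=127/360 ∈ [1/23, 9/23) → index 2
j=3: u_3=187/360 ∈ [9/23, 12/23) → index 3
j=4: u_4=247/360 ∈ [12/23, 17/23) → index 4
j=5: u_5=307/360 ∈ [17/23, 1) → index 5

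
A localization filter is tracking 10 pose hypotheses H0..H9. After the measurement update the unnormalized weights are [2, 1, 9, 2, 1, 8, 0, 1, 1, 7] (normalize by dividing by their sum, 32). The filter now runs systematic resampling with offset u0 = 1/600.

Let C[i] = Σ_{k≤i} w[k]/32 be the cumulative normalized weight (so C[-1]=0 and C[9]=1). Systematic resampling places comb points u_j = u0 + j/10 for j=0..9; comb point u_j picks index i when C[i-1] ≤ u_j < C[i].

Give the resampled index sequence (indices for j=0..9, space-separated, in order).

0 2 2 2 3 5 5 5 9 9

C = [1/16, 3/32, 3/8, 7/16, 15/32, 23/32, 23/32, 3/4, 25/32, 1]
j=0: u_0=1/600 ∈ [0, 1/16) → index 0
j=1: u_1=61/600 ∈ [3/32, 3/8) → index 2
j=2: u_2=121/600 ∈ [3/32, 3/8) → index 2
j=3: u_3=181/600 ∈ [3/32, 3/8) → index 2
j=4: u_4=241/600 ∈ [3/8, 7/16) → index 3
j=5: u_5=301/600 ∈ [15/32, 23/32) → index 5
j=6: u_6=361/600 ∈ [15/32, 23/32) → index 5
j=7: u_7=421/600 ∈ [15/32, 23/32) → index 5
j=8: u_8=481/600 ∈ [25/32, 1) → index 9
j=9: u_9=541/600 ∈ [25/32, 1) → index 9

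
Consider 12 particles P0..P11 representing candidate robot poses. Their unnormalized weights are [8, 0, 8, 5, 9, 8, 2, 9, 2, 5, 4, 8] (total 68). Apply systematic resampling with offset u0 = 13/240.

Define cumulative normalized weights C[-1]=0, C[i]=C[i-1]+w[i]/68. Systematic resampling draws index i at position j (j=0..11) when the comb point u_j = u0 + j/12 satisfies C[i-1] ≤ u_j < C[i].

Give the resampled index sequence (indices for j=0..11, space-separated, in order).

C = [2/17, 2/17, 4/17, 21/68, 15/34, 19/34, 10/17, 49/68, 3/4, 14/17, 15/17, 1]
j=0: u_0=13/240 ∈ [0, 2/17) → index 0
j=1: u_1=11/80 ∈ [2/17, 4/17) → index 2
j=2: u_2=53/240 ∈ [2/17, 4/17) → index 2
j=3: u_3=73/240 ∈ [4/17, 21/68) → index 3
j=4: u_4=31/80 ∈ [21/68, 15/34) → index 4
j=5: u_5=113/240 ∈ [15/34, 19/34) → index 5
j=6: u_6=133/240 ∈ [15/34, 19/34) → index 5
j=7: u_7=51/80 ∈ [10/17, 49/68) → index 7
j=8: u_8=173/240 ∈ [49/68, 3/4) → index 8
j=9: u_9=193/240 ∈ [3/4, 14/17) → index 9
j=10: u_10=71/80 ∈ [15/17, 1) → index 11
j=11: u_11=233/240 ∈ [15/17, 1) → index 11

0 2 2 3 4 5 5 7 8 9 11 11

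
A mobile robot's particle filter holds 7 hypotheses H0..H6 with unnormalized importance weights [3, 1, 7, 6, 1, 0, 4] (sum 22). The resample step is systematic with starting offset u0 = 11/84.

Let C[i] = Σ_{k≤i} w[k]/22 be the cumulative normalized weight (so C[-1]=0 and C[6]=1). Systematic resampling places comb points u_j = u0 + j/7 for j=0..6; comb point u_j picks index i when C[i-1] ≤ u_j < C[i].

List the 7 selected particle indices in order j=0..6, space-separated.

0 2 2 3 3 6 6

C = [3/22, 2/11, 1/2, 17/22, 9/11, 9/11, 1]
j=0: u_0=11/84 ∈ [0, 3/22) → index 0
j=1: u_1=23/84 ∈ [2/11, 1/2) → index 2
j=2: u_2=5/12 ∈ [2/11, 1/2) → index 2
j=3: u_3=47/84 ∈ [1/2, 17/22) → index 3
j=4: u_4=59/84 ∈ [1/2, 17/22) → index 3
j=5: u_5=71/84 ∈ [9/11, 1) → index 6
j=6: u_6=83/84 ∈ [9/11, 1) → index 6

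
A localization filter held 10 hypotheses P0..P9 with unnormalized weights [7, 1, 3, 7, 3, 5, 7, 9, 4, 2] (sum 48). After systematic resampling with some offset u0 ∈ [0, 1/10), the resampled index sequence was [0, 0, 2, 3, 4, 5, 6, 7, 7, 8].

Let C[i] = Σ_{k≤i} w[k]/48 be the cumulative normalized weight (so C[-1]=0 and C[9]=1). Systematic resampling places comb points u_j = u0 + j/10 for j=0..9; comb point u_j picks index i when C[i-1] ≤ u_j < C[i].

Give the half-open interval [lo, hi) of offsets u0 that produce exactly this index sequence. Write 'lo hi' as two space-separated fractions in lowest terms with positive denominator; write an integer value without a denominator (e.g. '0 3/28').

C = [7/48, 1/6, 11/48, 3/8, 7/16, 13/24, 11/16, 7/8, 23/24, 1]
j=0 picked index 0: u0 ∈ [0, 7/48)
j=1 picked index 0: u0 ∈ [-1/10, 11/240)
j=2 picked index 2: u0 ∈ [-1/30, 7/240)
j=3 picked index 3: u0 ∈ [-17/240, 3/40)
j=4 picked index 4: u0 ∈ [-1/40, 3/80)
j=5 picked index 5: u0 ∈ [-1/16, 1/24)
j=6 picked index 6: u0 ∈ [-7/120, 7/80)
j=7 picked index 7: u0 ∈ [-1/80, 7/40)
j=8 picked index 7: u0 ∈ [-9/80, 3/40)
j=9 picked index 8: u0 ∈ [-1/40, 7/120)
intersection: [0, 7/240)

0 7/240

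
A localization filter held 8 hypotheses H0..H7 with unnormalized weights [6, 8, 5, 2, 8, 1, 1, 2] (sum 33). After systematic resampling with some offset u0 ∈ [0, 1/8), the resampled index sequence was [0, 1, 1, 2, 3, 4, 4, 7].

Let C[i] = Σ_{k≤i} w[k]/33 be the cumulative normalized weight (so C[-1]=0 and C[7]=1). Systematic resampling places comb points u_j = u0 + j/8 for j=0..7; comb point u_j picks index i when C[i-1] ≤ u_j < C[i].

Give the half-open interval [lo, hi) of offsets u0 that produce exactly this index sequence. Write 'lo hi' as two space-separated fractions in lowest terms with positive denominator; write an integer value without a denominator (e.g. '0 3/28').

5/66 1/8

C = [2/11, 14/33, 19/33, 7/11, 29/33, 10/11, 31/33, 1]
j=0 picked index 0: u0 ∈ [0, 2/11)
j=1 picked index 1: u0 ∈ [5/88, 79/264)
j=2 picked index 1: u0 ∈ [-3/44, 23/132)
j=3 picked index 2: u0 ∈ [13/264, 53/264)
j=4 picked index 3: u0 ∈ [5/66, 3/22)
j=5 picked index 4: u0 ∈ [1/88, 67/264)
j=6 picked index 4: u0 ∈ [-5/44, 17/132)
j=7 picked index 7: u0 ∈ [17/264, 1/8)
intersection: [5/66, 1/8)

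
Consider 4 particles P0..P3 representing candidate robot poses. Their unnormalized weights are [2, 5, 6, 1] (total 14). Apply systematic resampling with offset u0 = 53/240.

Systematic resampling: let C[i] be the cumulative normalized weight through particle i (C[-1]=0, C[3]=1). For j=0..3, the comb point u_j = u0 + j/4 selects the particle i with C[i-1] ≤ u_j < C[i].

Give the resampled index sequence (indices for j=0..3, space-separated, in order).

1 1 2 3

C = [1/7, 1/2, 13/14, 1]
j=0: u_0=53/240 ∈ [1/7, 1/2) → index 1
j=1: u_1=113/240 ∈ [1/7, 1/2) → index 1
j=2: u_2=173/240 ∈ [1/2, 13/14) → index 2
j=3: u_3=233/240 ∈ [13/14, 1) → index 3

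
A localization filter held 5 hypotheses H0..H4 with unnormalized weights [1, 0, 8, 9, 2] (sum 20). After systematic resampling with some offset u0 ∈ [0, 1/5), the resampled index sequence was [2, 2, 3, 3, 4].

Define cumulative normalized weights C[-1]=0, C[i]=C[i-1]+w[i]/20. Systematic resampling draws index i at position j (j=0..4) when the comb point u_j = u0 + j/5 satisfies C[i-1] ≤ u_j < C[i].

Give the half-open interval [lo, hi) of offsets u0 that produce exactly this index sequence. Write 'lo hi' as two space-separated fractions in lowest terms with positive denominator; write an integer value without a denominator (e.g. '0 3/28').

1/10 1/5

C = [1/20, 1/20, 9/20, 9/10, 1]
j=0 picked index 2: u0 ∈ [1/20, 9/20)
j=1 picked index 2: u0 ∈ [-3/20, 1/4)
j=2 picked index 3: u0 ∈ [1/20, 1/2)
j=3 picked index 3: u0 ∈ [-3/20, 3/10)
j=4 picked index 4: u0 ∈ [1/10, 1/5)
intersection: [1/10, 1/5)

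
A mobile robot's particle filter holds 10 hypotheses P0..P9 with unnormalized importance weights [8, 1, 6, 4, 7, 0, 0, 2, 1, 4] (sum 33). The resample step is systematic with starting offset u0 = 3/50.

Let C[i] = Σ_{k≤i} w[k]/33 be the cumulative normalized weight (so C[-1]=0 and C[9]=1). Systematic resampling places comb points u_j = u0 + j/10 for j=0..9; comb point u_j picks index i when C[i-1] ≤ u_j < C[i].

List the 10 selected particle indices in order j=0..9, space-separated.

C = [8/33, 3/11, 5/11, 19/33, 26/33, 26/33, 26/33, 28/33, 29/33, 1]
j=0: u_0=3/50 ∈ [0, 8/33) → index 0
j=1: u_1=4/25 ∈ [0, 8/33) → index 0
j=2: u_2=13/50 ∈ [8/33, 3/11) → index 1
j=3: u_3=9/25 ∈ [3/11, 5/11) → index 2
j=4: u_4=23/50 ∈ [5/11, 19/33) → index 3
j=5: u_5=14/25 ∈ [5/11, 19/33) → index 3
j=6: u_6=33/50 ∈ [19/33, 26/33) → index 4
j=7: u_7=19/25 ∈ [19/33, 26/33) → index 4
j=8: u_8=43/50 ∈ [28/33, 29/33) → index 8
j=9: u_9=24/25 ∈ [29/33, 1) → index 9

0 0 1 2 3 3 4 4 8 9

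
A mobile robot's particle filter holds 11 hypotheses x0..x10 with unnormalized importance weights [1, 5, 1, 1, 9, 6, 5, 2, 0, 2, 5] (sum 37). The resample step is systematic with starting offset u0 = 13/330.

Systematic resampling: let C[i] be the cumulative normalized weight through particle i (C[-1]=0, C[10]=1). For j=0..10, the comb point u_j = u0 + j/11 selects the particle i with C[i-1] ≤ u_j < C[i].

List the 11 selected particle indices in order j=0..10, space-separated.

C = [1/37, 6/37, 7/37, 8/37, 17/37, 23/37, 28/37, 30/37, 30/37, 32/37, 1]
j=0: u_0=13/330 ∈ [1/37, 6/37) → index 1
j=1: u_1=43/330 ∈ [1/37, 6/37) → index 1
j=2: u_2=73/330 ∈ [8/37, 17/37) → index 4
j=3: u_3=103/330 ∈ [8/37, 17/37) → index 4
j=4: u_4=133/330 ∈ [8/37, 17/37) → index 4
j=5: u_5=163/330 ∈ [17/37, 23/37) → index 5
j=6: u_6=193/330 ∈ [17/37, 23/37) → index 5
j=7: u_7=223/330 ∈ [23/37, 28/37) → index 6
j=8: u_8=23/30 ∈ [28/37, 30/37) → index 7
j=9: u_9=283/330 ∈ [30/37, 32/37) → index 9
j=10: u_10=313/330 ∈ [32/37, 1) → index 10

1 1 4 4 4 5 5 6 7 9 10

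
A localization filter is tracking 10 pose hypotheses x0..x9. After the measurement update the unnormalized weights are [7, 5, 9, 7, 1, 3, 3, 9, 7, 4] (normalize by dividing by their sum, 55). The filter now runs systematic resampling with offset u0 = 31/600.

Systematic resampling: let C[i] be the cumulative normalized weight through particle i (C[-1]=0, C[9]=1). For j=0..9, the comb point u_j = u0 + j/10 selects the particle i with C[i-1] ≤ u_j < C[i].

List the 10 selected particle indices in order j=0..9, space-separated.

C = [7/55, 12/55, 21/55, 28/55, 29/55, 32/55, 7/11, 4/5, 51/55, 1]
j=0: u_0=31/600 ∈ [0, 7/55) → index 0
j=1: u_1=91/600 ∈ [7/55, 12/55) → index 1
j=2: u_2=151/600 ∈ [12/55, 21/55) → index 2
j=3: u_3=211/600 ∈ [12/55, 21/55) → index 2
j=4: u_4=271/600 ∈ [21/55, 28/55) → index 3
j=5: u_5=331/600 ∈ [29/55, 32/55) → index 5
j=6: u_6=391/600 ∈ [7/11, 4/5) → index 7
j=7: u_7=451/600 ∈ [7/11, 4/5) → index 7
j=8: u_8=511/600 ∈ [4/5, 51/55) → index 8
j=9: u_9=571/600 ∈ [51/55, 1) → index 9

0 1 2 2 3 5 7 7 8 9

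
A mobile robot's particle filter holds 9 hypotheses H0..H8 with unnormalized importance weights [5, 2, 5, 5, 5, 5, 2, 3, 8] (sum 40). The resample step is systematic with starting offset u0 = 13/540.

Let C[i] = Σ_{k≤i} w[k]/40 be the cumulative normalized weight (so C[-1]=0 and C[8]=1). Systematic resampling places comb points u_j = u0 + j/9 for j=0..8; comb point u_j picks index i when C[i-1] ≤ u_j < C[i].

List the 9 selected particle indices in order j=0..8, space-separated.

C = [1/8, 7/40, 3/10, 17/40, 11/20, 27/40, 29/40, 4/5, 1]
j=0: u_0=13/540 ∈ [0, 1/8) → index 0
j=1: u_1=73/540 ∈ [1/8, 7/40) → index 1
j=2: u_2=133/540 ∈ [7/40, 3/10) → index 2
j=3: u_3=193/540 ∈ [3/10, 17/40) → index 3
j=4: u_4=253/540 ∈ [17/40, 11/20) → index 4
j=5: u_5=313/540 ∈ [11/20, 27/40) → index 5
j=6: u_6=373/540 ∈ [27/40, 29/40) → index 6
j=7: u_7=433/540 ∈ [4/5, 1) → index 8
j=8: u_8=493/540 ∈ [4/5, 1) → index 8

0 1 2 3 4 5 6 8 8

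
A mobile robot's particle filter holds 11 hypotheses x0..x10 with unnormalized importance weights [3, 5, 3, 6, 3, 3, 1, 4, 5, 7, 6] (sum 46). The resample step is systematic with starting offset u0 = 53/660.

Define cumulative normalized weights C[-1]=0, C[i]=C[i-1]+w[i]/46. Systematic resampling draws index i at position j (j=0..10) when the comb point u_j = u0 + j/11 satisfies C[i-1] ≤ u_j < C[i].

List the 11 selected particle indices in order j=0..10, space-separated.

C = [3/46, 4/23, 11/46, 17/46, 10/23, 1/2, 12/23, 14/23, 33/46, 20/23, 1]
j=0: u_0=53/660 ∈ [3/46, 4/23) → index 1
j=1: u_1=113/660 ∈ [3/46, 4/23) → index 1
j=2: u_2=173/660 ∈ [11/46, 17/46) → index 3
j=3: u_3=233/660 ∈ [11/46, 17/46) → index 3
j=4: u_4=293/660 ∈ [10/23, 1/2) → index 5
j=5: u_5=353/660 ∈ [12/23, 14/23) → index 7
j=6: u_6=413/660 ∈ [14/23, 33/46) → index 8
j=7: u_7=43/60 ∈ [14/23, 33/46) → index 8
j=8: u_8=533/660 ∈ [33/46, 20/23) → index 9
j=9: u_9=593/660 ∈ [20/23, 1) → index 10
j=10: u_10=653/660 ∈ [20/23, 1) → index 10

1 1 3 3 5 7 8 8 9 10 10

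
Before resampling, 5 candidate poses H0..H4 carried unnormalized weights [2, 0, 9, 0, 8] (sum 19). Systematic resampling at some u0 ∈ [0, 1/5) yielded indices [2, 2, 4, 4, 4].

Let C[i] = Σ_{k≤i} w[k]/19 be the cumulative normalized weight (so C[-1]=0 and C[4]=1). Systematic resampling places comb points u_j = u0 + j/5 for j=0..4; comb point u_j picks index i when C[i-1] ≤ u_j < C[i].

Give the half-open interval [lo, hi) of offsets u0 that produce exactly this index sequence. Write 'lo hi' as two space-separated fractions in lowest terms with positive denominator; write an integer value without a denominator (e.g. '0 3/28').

C = [2/19, 2/19, 11/19, 11/19, 1]
j=0 picked index 2: u0 ∈ [2/19, 11/19)
j=1 picked index 2: u0 ∈ [-9/95, 36/95)
j=2 picked index 4: u0 ∈ [17/95, 3/5)
j=3 picked index 4: u0 ∈ [-2/95, 2/5)
j=4 picked index 4: u0 ∈ [-21/95, 1/5)
intersection: [17/95, 1/5)

17/95 1/5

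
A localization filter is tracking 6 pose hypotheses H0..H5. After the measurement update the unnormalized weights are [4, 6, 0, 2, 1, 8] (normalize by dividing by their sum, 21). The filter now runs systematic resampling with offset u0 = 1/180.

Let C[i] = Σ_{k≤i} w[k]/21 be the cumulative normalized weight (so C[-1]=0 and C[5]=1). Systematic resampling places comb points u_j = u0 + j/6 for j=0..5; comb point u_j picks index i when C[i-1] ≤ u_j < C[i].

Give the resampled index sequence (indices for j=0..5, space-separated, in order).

C = [4/21, 10/21, 10/21, 4/7, 13/21, 1]
j=0: u_0=1/180 ∈ [0, 4/21) → index 0
j=1: u_1=31/180 ∈ [0, 4/21) → index 0
j=2: u_2=61/180 ∈ [4/21, 10/21) → index 1
j=3: u_3=91/180 ∈ [10/21, 4/7) → index 3
j=4: u_4=121/180 ∈ [13/21, 1) → index 5
j=5: u_5=151/180 ∈ [13/21, 1) → index 5

0 0 1 3 5 5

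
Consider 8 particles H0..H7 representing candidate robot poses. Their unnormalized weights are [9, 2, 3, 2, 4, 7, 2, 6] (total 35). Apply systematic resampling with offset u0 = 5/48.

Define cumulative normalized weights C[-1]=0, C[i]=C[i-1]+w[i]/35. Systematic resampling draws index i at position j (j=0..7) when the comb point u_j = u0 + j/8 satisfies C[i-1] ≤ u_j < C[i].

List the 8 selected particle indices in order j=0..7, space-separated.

0 0 2 4 5 5 7 7

C = [9/35, 11/35, 2/5, 16/35, 4/7, 27/35, 29/35, 1]
j=0: u_0=5/48 ∈ [0, 9/35) → index 0
j=1: u_1=11/48 ∈ [0, 9/35) → index 0
j=2: u_2=17/48 ∈ [11/35, 2/5) → index 2
j=3: u_3=23/48 ∈ [16/35, 4/7) → index 4
j=4: u_4=29/48 ∈ [4/7, 27/35) → index 5
j=5: u_5=35/48 ∈ [4/7, 27/35) → index 5
j=6: u_6=41/48 ∈ [29/35, 1) → index 7
j=7: u_7=47/48 ∈ [29/35, 1) → index 7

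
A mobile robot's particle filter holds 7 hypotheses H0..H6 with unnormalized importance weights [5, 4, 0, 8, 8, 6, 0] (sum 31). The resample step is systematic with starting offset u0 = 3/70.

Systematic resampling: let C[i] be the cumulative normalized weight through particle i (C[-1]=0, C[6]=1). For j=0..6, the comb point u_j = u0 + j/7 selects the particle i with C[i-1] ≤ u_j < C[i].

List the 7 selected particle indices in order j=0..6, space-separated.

0 1 3 3 4 4 5

C = [5/31, 9/31, 9/31, 17/31, 25/31, 1, 1]
j=0: u_0=3/70 ∈ [0, 5/31) → index 0
j=1: u_1=13/70 ∈ [5/31, 9/31) → index 1
j=2: u_2=23/70 ∈ [9/31, 17/31) → index 3
j=3: u_3=33/70 ∈ [9/31, 17/31) → index 3
j=4: u_4=43/70 ∈ [17/31, 25/31) → index 4
j=5: u_5=53/70 ∈ [17/31, 25/31) → index 4
j=6: u_6=9/10 ∈ [25/31, 1) → index 5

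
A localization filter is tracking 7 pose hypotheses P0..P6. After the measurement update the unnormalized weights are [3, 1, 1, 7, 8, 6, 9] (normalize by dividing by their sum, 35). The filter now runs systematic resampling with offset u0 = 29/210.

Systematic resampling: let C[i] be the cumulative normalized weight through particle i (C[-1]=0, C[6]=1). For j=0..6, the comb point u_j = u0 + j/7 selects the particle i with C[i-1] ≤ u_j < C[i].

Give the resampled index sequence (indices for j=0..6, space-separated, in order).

C = [3/35, 4/35, 1/7, 12/35, 4/7, 26/35, 1]
j=0: u_0=29/210 ∈ [4/35, 1/7) → index 2
j=1: u_1=59/210 ∈ [1/7, 12/35) → index 3
j=2: u_2=89/210 ∈ [12/35, 4/7) → index 4
j=3: u_3=17/30 ∈ [12/35, 4/7) → index 4
j=4: u_4=149/210 ∈ [4/7, 26/35) → index 5
j=5: u_5=179/210 ∈ [26/35, 1) → index 6
j=6: u_6=209/210 ∈ [26/35, 1) → index 6

2 3 4 4 5 6 6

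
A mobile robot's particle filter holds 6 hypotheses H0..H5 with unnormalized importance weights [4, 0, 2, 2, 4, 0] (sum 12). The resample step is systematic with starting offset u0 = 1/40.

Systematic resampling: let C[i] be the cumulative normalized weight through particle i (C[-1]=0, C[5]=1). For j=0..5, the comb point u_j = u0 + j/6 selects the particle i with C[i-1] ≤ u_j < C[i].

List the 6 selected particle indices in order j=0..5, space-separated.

C = [1/3, 1/3, 1/2, 2/3, 1, 1]
j=0: u_0=1/40 ∈ [0, 1/3) → index 0
j=1: u_1=23/120 ∈ [0, 1/3) → index 0
j=2: u_2=43/120 ∈ [1/3, 1/2) → index 2
j=3: u_3=21/40 ∈ [1/2, 2/3) → index 3
j=4: u_4=83/120 ∈ [2/3, 1) → index 4
j=5: u_5=103/120 ∈ [2/3, 1) → index 4

0 0 2 3 4 4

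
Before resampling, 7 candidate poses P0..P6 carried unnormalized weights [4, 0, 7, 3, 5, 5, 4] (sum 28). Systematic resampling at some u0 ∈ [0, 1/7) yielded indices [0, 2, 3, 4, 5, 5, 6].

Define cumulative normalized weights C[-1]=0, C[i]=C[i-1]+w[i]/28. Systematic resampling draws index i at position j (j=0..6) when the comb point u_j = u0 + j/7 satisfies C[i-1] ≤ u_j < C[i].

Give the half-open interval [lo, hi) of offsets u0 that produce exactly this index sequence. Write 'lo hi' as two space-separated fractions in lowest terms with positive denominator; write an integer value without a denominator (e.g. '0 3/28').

3/28 1/7

C = [1/7, 1/7, 11/28, 1/2, 19/28, 6/7, 1]
j=0 picked index 0: u0 ∈ [0, 1/7)
j=1 picked index 2: u0 ∈ [0, 1/4)
j=2 picked index 3: u0 ∈ [3/28, 3/14)
j=3 picked index 4: u0 ∈ [1/14, 1/4)
j=4 picked index 5: u0 ∈ [3/28, 2/7)
j=5 picked index 5: u0 ∈ [-1/28, 1/7)
j=6 picked index 6: u0 ∈ [0, 1/7)
intersection: [3/28, 1/7)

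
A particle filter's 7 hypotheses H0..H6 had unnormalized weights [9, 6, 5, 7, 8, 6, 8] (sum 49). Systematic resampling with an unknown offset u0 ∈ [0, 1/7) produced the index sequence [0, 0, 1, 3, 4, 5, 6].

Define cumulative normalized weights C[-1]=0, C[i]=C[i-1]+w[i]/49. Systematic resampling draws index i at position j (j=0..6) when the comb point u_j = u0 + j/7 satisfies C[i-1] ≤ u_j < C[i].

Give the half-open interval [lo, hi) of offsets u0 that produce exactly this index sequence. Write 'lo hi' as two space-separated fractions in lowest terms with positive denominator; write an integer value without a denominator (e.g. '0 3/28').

C = [9/49, 15/49, 20/49, 27/49, 5/7, 41/49, 1]
j=0 picked index 0: u0 ∈ [0, 9/49)
j=1 picked index 0: u0 ∈ [-1/7, 2/49)
j=2 picked index 1: u0 ∈ [-5/49, 1/49)
j=3 picked index 3: u0 ∈ [-1/49, 6/49)
j=4 picked index 4: u0 ∈ [-1/49, 1/7)
j=5 picked index 5: u0 ∈ [0, 6/49)
j=6 picked index 6: u0 ∈ [-1/49, 1/7)
intersection: [0, 1/49)

0 1/49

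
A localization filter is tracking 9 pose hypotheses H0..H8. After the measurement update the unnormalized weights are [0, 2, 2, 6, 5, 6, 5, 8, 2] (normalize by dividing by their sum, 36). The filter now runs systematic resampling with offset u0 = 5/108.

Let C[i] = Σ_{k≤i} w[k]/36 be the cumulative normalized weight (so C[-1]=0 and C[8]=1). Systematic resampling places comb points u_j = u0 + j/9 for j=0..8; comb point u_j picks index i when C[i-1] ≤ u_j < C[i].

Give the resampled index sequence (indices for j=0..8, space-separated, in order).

1 3 3 4 5 6 6 7 7

C = [0, 1/18, 1/9, 5/18, 5/12, 7/12, 13/18, 17/18, 1]
j=0: u_0=5/108 ∈ [0, 1/18) → index 1
j=1: u_1=17/108 ∈ [1/9, 5/18) → index 3
j=2: u_2=29/108 ∈ [1/9, 5/18) → index 3
j=3: u_3=41/108 ∈ [5/18, 5/12) → index 4
j=4: u_4=53/108 ∈ [5/12, 7/12) → index 5
j=5: u_5=65/108 ∈ [7/12, 13/18) → index 6
j=6: u_6=77/108 ∈ [7/12, 13/18) → index 6
j=7: u_7=89/108 ∈ [13/18, 17/18) → index 7
j=8: u_8=101/108 ∈ [13/18, 17/18) → index 7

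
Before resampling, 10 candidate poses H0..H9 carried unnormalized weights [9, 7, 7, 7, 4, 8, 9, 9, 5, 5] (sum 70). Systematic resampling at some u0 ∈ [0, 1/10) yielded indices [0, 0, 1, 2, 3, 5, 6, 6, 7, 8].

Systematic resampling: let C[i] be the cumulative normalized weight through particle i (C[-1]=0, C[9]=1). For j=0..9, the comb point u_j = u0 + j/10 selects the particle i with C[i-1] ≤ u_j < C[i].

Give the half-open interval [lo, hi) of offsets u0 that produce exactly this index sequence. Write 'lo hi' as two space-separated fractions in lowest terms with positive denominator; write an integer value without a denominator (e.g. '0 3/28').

0 1/35

C = [9/70, 8/35, 23/70, 3/7, 17/35, 3/5, 51/70, 6/7, 13/14, 1]
j=0 picked index 0: u0 ∈ [0, 9/70)
j=1 picked index 0: u0 ∈ [-1/10, 1/35)
j=2 picked index 1: u0 ∈ [-1/14, 1/35)
j=3 picked index 2: u0 ∈ [-1/14, 1/35)
j=4 picked index 3: u0 ∈ [-1/14, 1/35)
j=5 picked index 5: u0 ∈ [-1/70, 1/10)
j=6 picked index 6: u0 ∈ [0, 9/70)
j=7 picked index 6: u0 ∈ [-1/10, 1/35)
j=8 picked index 7: u0 ∈ [-1/14, 2/35)
j=9 picked index 8: u0 ∈ [-3/70, 1/35)
intersection: [0, 1/35)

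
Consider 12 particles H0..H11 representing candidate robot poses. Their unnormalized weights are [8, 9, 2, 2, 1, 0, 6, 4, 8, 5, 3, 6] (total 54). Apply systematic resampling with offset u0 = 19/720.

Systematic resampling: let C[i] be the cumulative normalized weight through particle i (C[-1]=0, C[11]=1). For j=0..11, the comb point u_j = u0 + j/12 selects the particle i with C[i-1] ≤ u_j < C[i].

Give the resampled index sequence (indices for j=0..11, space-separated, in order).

C = [4/27, 17/54, 19/54, 7/18, 11/27, 11/27, 14/27, 16/27, 20/27, 5/6, 8/9, 1]
j=0: u_0=19/720 ∈ [0, 4/27) → index 0
j=1: u_1=79/720 ∈ [0, 4/27) → index 0
j=2: u_2=139/720 ∈ [4/27, 17/54) → index 1
j=3: u_3=199/720 ∈ [4/27, 17/54) → index 1
j=4: u_4=259/720 ∈ [19/54, 7/18) → index 3
j=5: u_5=319/720 ∈ [11/27, 14/27) → index 6
j=6: u_6=379/720 ∈ [14/27, 16/27) → index 7
j=7: u_7=439/720 ∈ [16/27, 20/27) → index 8
j=8: u_8=499/720 ∈ [16/27, 20/27) → index 8
j=9: u_9=559/720 ∈ [20/27, 5/6) → index 9
j=10: u_10=619/720 ∈ [5/6, 8/9) → index 10
j=11: u_11=679/720 ∈ [8/9, 1) → index 11

0 0 1 1 3 6 7 8 8 9 10 11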